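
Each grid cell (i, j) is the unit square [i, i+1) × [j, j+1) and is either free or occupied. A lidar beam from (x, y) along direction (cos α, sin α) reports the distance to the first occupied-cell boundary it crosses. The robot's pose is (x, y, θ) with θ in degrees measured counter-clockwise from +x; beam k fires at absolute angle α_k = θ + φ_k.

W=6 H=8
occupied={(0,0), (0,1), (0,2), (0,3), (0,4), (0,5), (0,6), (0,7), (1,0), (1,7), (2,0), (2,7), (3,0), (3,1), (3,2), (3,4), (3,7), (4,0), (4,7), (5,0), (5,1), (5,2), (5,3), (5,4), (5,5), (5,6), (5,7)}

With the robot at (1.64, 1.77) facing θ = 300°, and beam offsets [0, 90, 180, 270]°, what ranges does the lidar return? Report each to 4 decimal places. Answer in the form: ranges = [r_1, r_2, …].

ranges = [0.8891, 1.5704, 1.2800, 0.7390]

beam 1: φ=0°, α=300°
  d=(0.5000,-0.8660)  start (1,1)  tX=0.7200 tY=0.8891  stride 1/|dx|=2.0000 1/|dy|=1.1547
    cross x-line → (2,1), t=0.7200
    cross y-line → (2,0), t=0.8891 (wall)
  → r_1 = 0.8891
beam 2: φ=90°, α=30°
  d=(0.8660,0.5000)  start (1,1)  tX=0.4157 tY=0.4600  stride 1/|dx|=1.1547 1/|dy|=2.0000
    cross x-line → (2,1), t=0.4157
    cross y-line → (2,2), t=0.4600
    cross x-line → (3,2), t=1.5704 (wall)
  → r_2 = 1.5704
beam 3: φ=180°, α=120°
  d=(-0.5000,0.8660)  start (1,1)  tX=1.2800 tY=0.2656  stride 1/|dx|=2.0000 1/|dy|=1.1547
    cross y-line → (1,2), t=0.2656
    cross x-line → (0,2), t=1.2800 (wall)
  → r_3 = 1.2800
beam 4: φ=270°, α=210°
  d=(-0.8660,-0.5000)  start (1,1)  tX=0.7390 tY=1.5400  stride 1/|dx|=1.1547 1/|dy|=2.0000
    cross x-line → (0,1), t=0.7390 (wall)
  → r_4 = 0.7390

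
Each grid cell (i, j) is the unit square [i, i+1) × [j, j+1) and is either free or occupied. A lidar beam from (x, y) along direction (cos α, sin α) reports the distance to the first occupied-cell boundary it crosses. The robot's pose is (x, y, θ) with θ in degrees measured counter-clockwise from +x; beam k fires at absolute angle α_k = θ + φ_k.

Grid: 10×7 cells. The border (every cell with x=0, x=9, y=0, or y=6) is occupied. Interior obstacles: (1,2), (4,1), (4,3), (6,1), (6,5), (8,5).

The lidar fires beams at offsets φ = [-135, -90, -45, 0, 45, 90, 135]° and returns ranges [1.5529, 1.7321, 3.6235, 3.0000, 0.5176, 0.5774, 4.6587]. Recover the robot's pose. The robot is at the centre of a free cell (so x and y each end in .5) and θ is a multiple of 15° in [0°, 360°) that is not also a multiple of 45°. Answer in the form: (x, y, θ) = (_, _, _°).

(x, y, θ) = (4.5, 4.5, 210°)

Enumerate (i+0.5, j+0.5, θ) over the 34 free cells and 16 admissible headings. For each, cast all 7 beams and compare to the given ranges.
  (2.5, 1.5, 75°): beam 1 = 0.5774 ≠ 1.5529 ✗
  (5.5, 5.5, 105°): beam 1 = 0.5774 ≠ 1.5529 ✗
  (7.5, 2.5, 60°): beam 3 = 1.5529 ≠ 3.6235 ✗
  (2.5, 3.5, 105°): beam 1 = 4.0415 ≠ 1.5529 ✗
  …
  (4.5, 4.5, 210°): r_1=1.5529, r_2=1.7321, r_3=3.6235, r_4=3.0000, r_5=0.5176, r_6=0.5774, r_7=4.6587 — all match ✓
Unique over the lattice → pose = (4.5, 4.5, 210°).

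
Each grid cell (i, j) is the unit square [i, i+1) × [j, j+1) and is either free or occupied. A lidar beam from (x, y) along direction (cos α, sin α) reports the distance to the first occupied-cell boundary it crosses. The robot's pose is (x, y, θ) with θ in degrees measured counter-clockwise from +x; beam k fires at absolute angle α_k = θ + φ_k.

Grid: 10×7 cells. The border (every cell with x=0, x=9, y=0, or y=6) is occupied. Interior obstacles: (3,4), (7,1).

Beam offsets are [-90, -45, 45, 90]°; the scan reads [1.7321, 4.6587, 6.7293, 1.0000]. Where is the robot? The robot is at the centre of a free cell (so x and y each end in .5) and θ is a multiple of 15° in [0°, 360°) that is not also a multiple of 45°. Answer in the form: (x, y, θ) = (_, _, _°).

(x, y, θ) = (2.5, 5.5, 300°)

Enumerate (i+0.5, j+0.5, θ) over the 38 free cells and 16 admissible headings. For each, cast all 4 beams and compare to the given ranges.
  (5.5, 4.5, 195°): beam 1 = 1.5529 ≠ 1.7321 ✗
  (5.5, 2.5, 240°): beam 1 = 5.1962 ≠ 1.7321 ✗
  (8.5, 1.5, 75°): beam 1 = 0.5176 ≠ 1.7321 ✗
  …
  (2.5, 5.5, 300°): r_1=1.7321, r_2=4.6587, r_3=6.7293, r_4=1.0000 — all match ✓
Only this pose fits every beam.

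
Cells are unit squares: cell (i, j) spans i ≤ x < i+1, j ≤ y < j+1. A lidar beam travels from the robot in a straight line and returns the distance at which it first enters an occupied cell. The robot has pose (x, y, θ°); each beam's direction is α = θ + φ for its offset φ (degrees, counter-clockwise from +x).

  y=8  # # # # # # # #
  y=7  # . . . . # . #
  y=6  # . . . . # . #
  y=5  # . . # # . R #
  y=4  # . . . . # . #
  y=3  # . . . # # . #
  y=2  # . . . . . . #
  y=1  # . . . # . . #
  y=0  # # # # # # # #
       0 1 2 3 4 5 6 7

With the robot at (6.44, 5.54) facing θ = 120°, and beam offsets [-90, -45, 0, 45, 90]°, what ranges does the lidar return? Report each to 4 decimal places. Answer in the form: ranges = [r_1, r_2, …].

ranges = [0.6466, 2.1637, 0.8800, 1.4908, 1.0800]

beam 1: φ=-90°, α=30°
  direction (0.8660, 0.5000); cell (6,5); t to first gridline: x 0.6466, y 0.9200 (then +1.1547 / +2.0000)
    (7,5) via x @ 0.6466  # hit
  → r_1 = 0.6466
beam 2: φ=-45°, α=75°
  direction (0.2588, 0.9659); cell (6,5); t to first gridline: x 2.1637, y 0.4762 (then +3.8637 / +1.0353)
    (6,6) via y @ 0.4762
    (6,7) via y @ 1.5115
    (7,7) via x @ 2.1637  # hit
  → r_2 = 2.1637
beam 3: φ=0°, α=120°
  direction (-0.5000, 0.8660); cell (6,5); t to first gridline: x 0.8800, y 0.5312 (then +2.0000 / +1.1547)
    (6,6) via y @ 0.5312
    (5,6) via x @ 0.8800  # hit
  → r_3 = 0.8800
beam 4: φ=45°, α=165°
  direction (-0.9659, 0.2588); cell (6,5); t to first gridline: x 0.4555, y 1.7773 (then +1.0353 / +3.8637)
    (5,5) via x @ 0.4555
    (4,5) via x @ 1.4908  # hit
  → r_4 = 1.4908
beam 5: φ=90°, α=210°
  direction (-0.8660, -0.5000); cell (6,5); t to first gridline: x 0.5081, y 1.0800 (then +1.1547 / +2.0000)
    (5,5) via x @ 0.5081
    (5,4) via y @ 1.0800  # hit
  → r_5 = 1.0800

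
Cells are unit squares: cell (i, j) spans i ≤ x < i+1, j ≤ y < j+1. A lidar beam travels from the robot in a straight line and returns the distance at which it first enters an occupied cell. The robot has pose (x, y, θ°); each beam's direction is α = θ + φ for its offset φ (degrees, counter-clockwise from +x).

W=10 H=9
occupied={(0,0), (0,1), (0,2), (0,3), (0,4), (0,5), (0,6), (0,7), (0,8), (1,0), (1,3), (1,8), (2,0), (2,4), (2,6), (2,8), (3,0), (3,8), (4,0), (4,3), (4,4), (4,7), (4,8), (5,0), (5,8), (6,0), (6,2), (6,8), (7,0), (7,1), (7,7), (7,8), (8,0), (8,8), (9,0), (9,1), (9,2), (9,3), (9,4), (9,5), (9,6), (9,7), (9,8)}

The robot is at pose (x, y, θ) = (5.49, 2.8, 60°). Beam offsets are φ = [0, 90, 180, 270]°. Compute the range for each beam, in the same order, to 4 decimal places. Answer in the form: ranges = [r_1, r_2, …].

beam 1: φ=0°, α=60°
  cosα=0.5000 sinα=0.8660 | (5,2) | tMaxX 1.0200 tMaxY 0.2309 | tΔX 2.0000 tΔY 1.1547
    t=0.2309 [y] (5,3)
    t=1.0200 [x] (6,3)
    t=1.3856 [y] (6,4)
    t=2.5403 [y] (6,5)
    t=3.0200 [x] (7,5)
    t=3.6950 [y] (7,6)
    t=4.8497 [y] (7,7) — stop
  → r_1 = 4.8497
beam 2: φ=90°, α=150°
  cosα=-0.8660 sinα=0.5000 | (5,2) | tMaxX 0.5658 tMaxY 0.4000 | tΔX 1.1547 tΔY 2.0000
    t=0.4000 [y] (5,3)
    t=0.5658 [x] (4,3) — stop
  → r_2 = 0.5658
beam 3: φ=180°, α=240°
  cosα=-0.5000 sinα=-0.8660 | (5,2) | tMaxX 0.9800 tMaxY 0.9238 | tΔX 2.0000 tΔY 1.1547
    t=0.9238 [y] (5,1)
    t=0.9800 [x] (4,1)
    t=2.0785 [y] (4,0) — stop
  → r_3 = 2.0785
beam 4: φ=270°, α=330°
  cosα=0.8660 sinα=-0.5000 | (5,2) | tMaxX 0.5889 tMaxY 1.6000 | tΔX 1.1547 tΔY 2.0000
    t=0.5889 [x] (6,2) — stop
  → r_4 = 0.5889

ranges = [4.8497, 0.5658, 2.0785, 0.5889]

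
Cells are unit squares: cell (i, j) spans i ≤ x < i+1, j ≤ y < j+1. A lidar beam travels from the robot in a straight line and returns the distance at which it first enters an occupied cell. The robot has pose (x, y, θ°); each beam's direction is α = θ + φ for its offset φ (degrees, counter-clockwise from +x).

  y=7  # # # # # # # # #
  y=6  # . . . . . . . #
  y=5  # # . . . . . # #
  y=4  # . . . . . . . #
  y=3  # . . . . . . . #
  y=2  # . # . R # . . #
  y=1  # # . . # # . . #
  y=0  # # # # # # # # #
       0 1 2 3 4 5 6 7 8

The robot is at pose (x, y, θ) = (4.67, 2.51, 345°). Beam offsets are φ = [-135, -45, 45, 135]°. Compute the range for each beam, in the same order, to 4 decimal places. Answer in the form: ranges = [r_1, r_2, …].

ranges = [3.0200, 0.5889, 0.3811, 5.1846]

beam 1: φ=-135°, α=210°
  dir = (cos 210°, sin 210°) = (-0.8660, -0.5000); from cell (4,2)
  next x-line at t=0.7736, next y-line at t=1.0200; Δt_x=1.1547, Δt_y=2.0000
    x: enter (3,2) at t=0.7736
    y: enter (3,1) at t=1.0200
    x: enter (2,1) at t=1.9283
    y: enter (2,0) at t=3.0200 ← occupied
  → r_1 = 3.0200
beam 2: φ=-45°, α=300°
  dir = (cos 300°, sin 300°) = (0.5000, -0.8660); from cell (4,2)
  next x-line at t=0.6600, next y-line at t=0.5889; Δt_x=2.0000, Δt_y=1.1547
    y: enter (4,1) at t=0.5889 ← occupied
  → r_2 = 0.5889
beam 3: φ=45°, α=30°
  dir = (cos 30°, sin 30°) = (0.8660, 0.5000); from cell (4,2)
  next x-line at t=0.3811, next y-line at t=0.9800; Δt_x=1.1547, Δt_y=2.0000
    x: enter (5,2) at t=0.3811 ← occupied
  → r_3 = 0.3811
beam 4: φ=135°, α=120°
  dir = (cos 120°, sin 120°) = (-0.5000, 0.8660); from cell (4,2)
  next x-line at t=1.3400, next y-line at t=0.5658; Δt_x=2.0000, Δt_y=1.1547
    y: enter (4,3) at t=0.5658
    x: enter (3,3) at t=1.3400
    y: enter (3,4) at t=1.7205
    y: enter (3,5) at t=2.8752
    x: enter (2,5) at t=3.3400
    y: enter (2,6) at t=4.0299
    y: enter (2,7) at t=5.1846 ← occupied
  → r_4 = 5.1846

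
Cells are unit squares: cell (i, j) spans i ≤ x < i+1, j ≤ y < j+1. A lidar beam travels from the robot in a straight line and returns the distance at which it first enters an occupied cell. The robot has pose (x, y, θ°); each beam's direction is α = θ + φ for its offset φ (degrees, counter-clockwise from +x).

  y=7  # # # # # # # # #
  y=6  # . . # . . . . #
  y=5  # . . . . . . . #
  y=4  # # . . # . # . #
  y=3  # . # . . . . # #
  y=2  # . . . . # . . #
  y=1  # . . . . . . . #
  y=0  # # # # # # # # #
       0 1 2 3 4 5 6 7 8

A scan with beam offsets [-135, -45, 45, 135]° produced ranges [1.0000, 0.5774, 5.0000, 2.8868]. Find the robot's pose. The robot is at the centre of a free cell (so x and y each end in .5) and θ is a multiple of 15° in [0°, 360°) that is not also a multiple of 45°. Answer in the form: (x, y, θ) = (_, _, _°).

The pose lattice has 35·16 = 560 candidates. Test each by forward raycasting.
  (4.5, 6.5, 15°): beam 1 = 3.0000 ≠ 1.0000 ✗
  (5.5, 3.5, 120°): beam 1 = 1.5529 ≠ 1.0000 ✗
  (2.5, 5.5, 195°): beam 2 = 1.7321 ≠ 0.5774 ✗
  (6.5, 2.5, 75°): beam 1 = 1.7321 ≠ 1.0000 ✗
  (6.5, 6.5, 345°): beam 1 = 5.0000 ≠ 1.0000 ✗
  …
  (6.5, 6.5, 165°): r_1=1.0000, r_2=0.5774, r_3=5.0000, r_4=2.8868 — all match ✓
Only this pose fits every beam.

(x, y, θ) = (6.5, 6.5, 165°)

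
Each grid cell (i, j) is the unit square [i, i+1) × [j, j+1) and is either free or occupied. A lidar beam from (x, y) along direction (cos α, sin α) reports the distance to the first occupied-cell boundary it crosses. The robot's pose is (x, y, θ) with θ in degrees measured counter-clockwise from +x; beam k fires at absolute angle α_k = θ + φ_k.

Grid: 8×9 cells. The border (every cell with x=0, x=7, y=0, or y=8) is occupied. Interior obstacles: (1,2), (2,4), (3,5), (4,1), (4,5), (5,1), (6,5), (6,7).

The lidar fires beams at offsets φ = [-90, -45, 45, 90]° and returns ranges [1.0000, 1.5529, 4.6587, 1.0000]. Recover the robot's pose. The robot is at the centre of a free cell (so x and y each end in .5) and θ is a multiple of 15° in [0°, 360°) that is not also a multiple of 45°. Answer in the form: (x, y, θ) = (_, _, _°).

Enumerate (i+0.5, j+0.5, θ) over the 34 free cells and 16 admissible headings. For each, cast all 4 beams and compare to the given ranges.
  (2.5, 6.5, 330°): beam 1 = 3.0000 ≠ 1.0000 ✗
  (6.5, 6.5, 255°): beam 1 = 5.6940 ≠ 1.0000 ✗
  (1.5, 7.5, 75°): beam 1 = 5.6940 ≠ 1.0000 ✗
  …
  (5.5, 6.5, 120°): r_1=1.0000, r_2=1.5529, r_3=4.6587, r_4=1.0000 — all match ✓
Unique over the lattice → pose = (5.5, 6.5, 120°).

(x, y, θ) = (5.5, 6.5, 120°)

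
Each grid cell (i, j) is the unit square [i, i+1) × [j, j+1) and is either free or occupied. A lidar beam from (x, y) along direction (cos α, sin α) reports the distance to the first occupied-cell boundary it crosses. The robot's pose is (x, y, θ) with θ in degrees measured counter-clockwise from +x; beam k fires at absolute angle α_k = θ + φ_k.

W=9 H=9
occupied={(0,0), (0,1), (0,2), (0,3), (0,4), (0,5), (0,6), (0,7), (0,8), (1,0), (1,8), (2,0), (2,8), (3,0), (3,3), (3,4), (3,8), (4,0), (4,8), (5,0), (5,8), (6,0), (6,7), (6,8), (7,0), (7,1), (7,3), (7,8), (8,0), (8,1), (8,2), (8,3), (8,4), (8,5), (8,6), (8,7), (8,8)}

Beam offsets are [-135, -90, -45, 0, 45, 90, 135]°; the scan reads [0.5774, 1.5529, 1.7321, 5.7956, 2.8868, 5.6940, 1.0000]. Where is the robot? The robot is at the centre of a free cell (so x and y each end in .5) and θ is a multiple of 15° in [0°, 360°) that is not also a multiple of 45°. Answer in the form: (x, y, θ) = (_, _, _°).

Candidates: 44 free-cell centres × 16 headings = 704 poses. Raycast each; keep the one whose scan matches to 4 dp.
  (1.5, 6.5, 30°): beam 1 = 1.9319 ≠ 0.5774 ✗
  (7.5, 7.5, 240°): beam 1 = 0.5176 ≠ 0.5774 ✗
  (7.5, 5.5, 240°): beam 1 = 1.9319 ≠ 0.5774 ✗
  (1.5, 1.5, 105°): beam 1 = 1.0000 ≠ 0.5774 ✗
  …
  (2.5, 7.5, 255°): r_1=0.5774, r_2=1.5529, r_3=1.7321, r_4=5.7956, r_5=2.8868, r_6=5.6940, r_7=1.0000 — all match ✓
No second candidate reproduces the full scan.

(x, y, θ) = (2.5, 7.5, 255°)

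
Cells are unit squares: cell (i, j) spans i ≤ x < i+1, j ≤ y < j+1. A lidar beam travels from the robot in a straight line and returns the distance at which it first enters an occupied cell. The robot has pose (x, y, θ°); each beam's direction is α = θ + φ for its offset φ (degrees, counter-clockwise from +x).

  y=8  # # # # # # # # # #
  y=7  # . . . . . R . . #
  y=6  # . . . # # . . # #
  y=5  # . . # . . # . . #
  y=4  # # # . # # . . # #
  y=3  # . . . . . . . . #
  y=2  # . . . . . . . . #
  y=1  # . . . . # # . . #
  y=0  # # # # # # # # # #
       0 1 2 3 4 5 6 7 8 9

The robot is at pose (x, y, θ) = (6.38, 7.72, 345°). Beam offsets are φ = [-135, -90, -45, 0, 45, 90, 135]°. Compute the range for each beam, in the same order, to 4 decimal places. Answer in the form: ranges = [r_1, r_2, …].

beam 1: φ=-135°, α=210°
  cosα=-0.8660 sinα=-0.5000 | (6,7) | tMaxX 0.4388 tMaxY 1.4400 | tΔX 1.1547 tΔY 2.0000
    t=0.4388 [x] (5,7)
    t=1.4400 [y] (5,6) — stop
  → r_1 = 1.4400
beam 2: φ=-90°, α=255°
  cosα=-0.2588 sinα=-0.9659 | (6,7) | tMaxX 1.4682 tMaxY 0.7454 | tΔX 3.8637 tΔY 1.0353
    t=0.7454 [y] (6,6)
    t=1.4682 [x] (5,6) — stop
  → r_2 = 1.4682
beam 3: φ=-45°, α=300°
  cosα=0.5000 sinα=-0.8660 | (6,7) | tMaxX 1.2400 tMaxY 0.8314 | tΔX 2.0000 tΔY 1.1547
    t=0.8314 [y] (6,6)
    t=1.2400 [x] (7,6)
    t=1.9861 [y] (7,5)
    t=3.1408 [y] (7,4)
    t=3.2400 [x] (8,4) — stop
  → r_3 = 3.2400
beam 4: φ=0°, α=345°
  cosα=0.9659 sinα=-0.2588 | (6,7) | tMaxX 0.6419 tMaxY 2.7819 | tΔX 1.0353 tΔY 3.8637
    t=0.6419 [x] (7,7)
    t=1.6771 [x] (8,7)
    t=2.7124 [x] (9,7) — stop
  → r_4 = 2.7124
beam 5: φ=45°, α=30°
  cosα=0.8660 sinα=0.5000 | (6,7) | tMaxX 0.7159 tMaxY 0.5600 | tΔX 1.1547 tΔY 2.0000
    t=0.5600 [y] (6,8) — stop
  → r_5 = 0.5600
beam 6: φ=90°, α=75°
  cosα=0.2588 sinα=0.9659 | (6,7) | tMaxX 2.3955 tMaxY 0.2899 | tΔX 3.8637 tΔY 1.0353
    t=0.2899 [y] (6,8) — stop
  → r_6 = 0.2899
beam 7: φ=135°, α=120°
  cosα=-0.5000 sinα=0.8660 | (6,7) | tMaxX 0.7600 tMaxY 0.3233 | tΔX 2.0000 tΔY 1.1547
    t=0.3233 [y] (6,8) — stop
  → r_7 = 0.3233

ranges = [1.4400, 1.4682, 3.2400, 2.7124, 0.5600, 0.2899, 0.3233]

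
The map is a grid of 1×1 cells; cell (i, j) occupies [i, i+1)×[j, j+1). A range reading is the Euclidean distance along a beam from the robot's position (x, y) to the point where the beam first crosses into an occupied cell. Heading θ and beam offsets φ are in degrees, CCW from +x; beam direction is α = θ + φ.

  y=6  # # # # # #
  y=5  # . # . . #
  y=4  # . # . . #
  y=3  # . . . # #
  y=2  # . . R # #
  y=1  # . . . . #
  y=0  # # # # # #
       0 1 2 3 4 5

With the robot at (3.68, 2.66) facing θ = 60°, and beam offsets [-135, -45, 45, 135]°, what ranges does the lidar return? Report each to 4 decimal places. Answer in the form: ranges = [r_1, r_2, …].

ranges = [1.7186, 0.3313, 2.6273, 2.7745]

beam 1: φ=-135°, α=285°
  dir = (cos 285°, sin 285°) = (0.2588, -0.9659); from cell (3,2)
  next x-line at t=1.2364, next y-line at t=0.6833; Δt_x=3.8637, Δt_y=1.0353
    y: enter (3,1) at t=0.6833
    x: enter (4,1) at t=1.2364
    y: enter (4,0) at t=1.7186 ← occupied
  → r_1 = 1.7186
beam 2: φ=-45°, α=15°
  dir = (cos 15°, sin 15°) = (0.9659, 0.2588); from cell (3,2)
  next x-line at t=0.3313, next y-line at t=1.3137; Δt_x=1.0353, Δt_y=3.8637
    x: enter (4,2) at t=0.3313 ← occupied
  → r_2 = 0.3313
beam 3: φ=45°, α=105°
  dir = (cos 105°, sin 105°) = (-0.2588, 0.9659); from cell (3,2)
  next x-line at t=2.6273, next y-line at t=0.3520; Δt_x=3.8637, Δt_y=1.0353
    y: enter (3,3) at t=0.3520
    y: enter (3,4) at t=1.3873
    y: enter (3,5) at t=2.4225
    x: enter (2,5) at t=2.6273 ← occupied
  → r_3 = 2.6273
beam 4: φ=135°, α=195°
  dir = (cos 195°, sin 195°) = (-0.9659, -0.2588); from cell (3,2)
  next x-line at t=0.7040, next y-line at t=2.5500; Δt_x=1.0353, Δt_y=3.8637
    x: enter (2,2) at t=0.7040
    x: enter (1,2) at t=1.7393
    y: enter (1,1) at t=2.5500
    x: enter (0,1) at t=2.7745 ← occupied
  → r_4 = 2.7745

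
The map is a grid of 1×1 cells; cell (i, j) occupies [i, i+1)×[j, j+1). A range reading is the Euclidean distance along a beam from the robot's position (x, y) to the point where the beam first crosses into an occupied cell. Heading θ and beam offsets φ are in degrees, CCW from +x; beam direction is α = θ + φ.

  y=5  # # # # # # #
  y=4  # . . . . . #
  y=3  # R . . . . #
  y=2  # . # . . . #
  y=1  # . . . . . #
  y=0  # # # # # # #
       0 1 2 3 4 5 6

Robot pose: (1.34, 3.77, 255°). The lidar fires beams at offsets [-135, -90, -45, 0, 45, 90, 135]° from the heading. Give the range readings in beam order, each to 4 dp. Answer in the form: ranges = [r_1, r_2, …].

ranges = [0.6800, 0.3520, 0.3926, 1.3137, 1.3200, 4.8244, 2.4600]

beam 1: φ=-135°, α=120°
  direction (-0.5000, 0.8660); cell (1,3); t to first gridline: x 0.6800, y 0.2656 (then +2.0000 / +1.1547)
    (1,4) via y @ 0.2656
    (0,4) via x @ 0.6800  # hit
  → r_1 = 0.6800
beam 2: φ=-90°, α=165°
  direction (-0.9659, 0.2588); cell (1,3); t to first gridline: x 0.3520, y 0.8887 (then +1.0353 / +3.8637)
    (0,3) via x @ 0.3520  # hit
  → r_2 = 0.3520
beam 3: φ=-45°, α=210°
  direction (-0.8660, -0.5000); cell (1,3); t to first gridline: x 0.3926, y 1.5400 (then +1.1547 / +2.0000)
    (0,3) via x @ 0.3926  # hit
  → r_3 = 0.3926
beam 4: φ=0°, α=255°
  direction (-0.2588, -0.9659); cell (1,3); t to first gridline: x 1.3137, y 0.7972 (then +3.8637 / +1.0353)
    (1,2) via y @ 0.7972
    (0,2) via x @ 1.3137  # hit
  → r_4 = 1.3137
beam 5: φ=45°, α=300°
  direction (0.5000, -0.8660); cell (1,3); t to first gridline: x 1.3200, y 0.8891 (then +2.0000 / +1.1547)
    (1,2) via y @ 0.8891
    (2,2) via x @ 1.3200  # hit
  → r_5 = 1.3200
beam 6: φ=90°, α=345°
  direction (0.9659, -0.2588); cell (1,3); t to first gridline: x 0.6833, y 2.9751 (then +1.0353 / +3.8637)
    (2,3) via x @ 0.6833
    (3,3) via x @ 1.7186
    (4,3) via x @ 2.7538
    (4,2) via y @ 2.9751
    (5,2) via x @ 3.7891
    (6,2) via x @ 4.8244  # hit
  → r_6 = 4.8244
beam 7: φ=135°, α=30°
  direction (0.8660, 0.5000); cell (1,3); t to first gridline: x 0.7621, y 0.4600 (then +1.1547 / +2.0000)
    (1,4) via y @ 0.4600
    (2,4) via x @ 0.7621
    (3,4) via x @ 1.9168
    (3,5) via y @ 2.4600  # hit
  → r_7 = 2.4600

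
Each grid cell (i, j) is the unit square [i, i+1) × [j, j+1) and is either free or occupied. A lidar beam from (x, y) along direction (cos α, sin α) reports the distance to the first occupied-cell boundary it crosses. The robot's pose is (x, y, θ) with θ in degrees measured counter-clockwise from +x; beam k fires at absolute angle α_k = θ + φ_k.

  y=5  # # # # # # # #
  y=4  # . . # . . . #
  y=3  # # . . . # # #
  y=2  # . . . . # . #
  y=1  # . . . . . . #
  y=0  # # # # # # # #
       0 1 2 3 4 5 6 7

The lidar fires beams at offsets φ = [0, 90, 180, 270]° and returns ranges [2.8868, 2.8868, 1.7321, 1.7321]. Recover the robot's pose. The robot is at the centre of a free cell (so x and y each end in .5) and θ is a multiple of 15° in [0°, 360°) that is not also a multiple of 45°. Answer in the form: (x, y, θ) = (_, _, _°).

Enumerate (i+0.5, j+0.5, θ) over the 19 free cells and 16 admissible headings. For each, cast all 4 beams and compare to the given ranges.
  (4.5, 2.5, 300°): beam 1 = 1.7321 ≠ 2.8868 ✗
  (6.5, 2.5, 255°): beam 1 = 1.5529 ≠ 2.8868 ✗
  (1.5, 1.5, 330°): beam 1 = 1.0000 ≠ 2.8868 ✗
  (4.5, 3.5, 345°): beam 1 = 0.5176 ≠ 2.8868 ✗
  (6.5, 2.5, 60°): beam 1 = 0.5774 ≠ 2.8868 ✗
  …
  (3.5, 2.5, 120°): r_1=2.8868, r_2=2.8868, r_3=1.7321, r_4=1.7321 — all match ✓
Unique over the lattice → pose = (3.5, 2.5, 120°).

(x, y, θ) = (3.5, 2.5, 120°)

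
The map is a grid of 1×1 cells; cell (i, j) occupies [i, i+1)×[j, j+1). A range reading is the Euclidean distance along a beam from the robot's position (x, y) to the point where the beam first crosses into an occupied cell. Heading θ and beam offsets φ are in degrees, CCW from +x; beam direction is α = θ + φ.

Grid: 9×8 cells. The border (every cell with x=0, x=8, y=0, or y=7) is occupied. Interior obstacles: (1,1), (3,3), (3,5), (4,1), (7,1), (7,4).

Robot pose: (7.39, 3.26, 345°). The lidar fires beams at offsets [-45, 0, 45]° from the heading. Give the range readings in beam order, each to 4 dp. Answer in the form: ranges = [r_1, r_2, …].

beam 1: φ=-45°, α=300°
  direction (0.5000, -0.8660); cell (7,3); t to first gridline: x 1.2200, y 0.3002 (then +2.0000 / +1.1547)
    (7,2) via y @ 0.3002
    (8,2) via x @ 1.2200  # hit
  → r_1 = 1.2200
beam 2: φ=0°, α=345°
  direction (0.9659, -0.2588); cell (7,3); t to first gridline: x 0.6315, y 1.0046 (then +1.0353 / +3.8637)
    (8,3) via x @ 0.6315  # hit
  → r_2 = 0.6315
beam 3: φ=45°, α=30°
  direction (0.8660, 0.5000); cell (7,3); t to first gridline: x 0.7044, y 1.4800 (then +1.1547 / +2.0000)
    (8,3) via x @ 0.7044  # hit
  → r_3 = 0.7044

ranges = [1.2200, 0.6315, 0.7044]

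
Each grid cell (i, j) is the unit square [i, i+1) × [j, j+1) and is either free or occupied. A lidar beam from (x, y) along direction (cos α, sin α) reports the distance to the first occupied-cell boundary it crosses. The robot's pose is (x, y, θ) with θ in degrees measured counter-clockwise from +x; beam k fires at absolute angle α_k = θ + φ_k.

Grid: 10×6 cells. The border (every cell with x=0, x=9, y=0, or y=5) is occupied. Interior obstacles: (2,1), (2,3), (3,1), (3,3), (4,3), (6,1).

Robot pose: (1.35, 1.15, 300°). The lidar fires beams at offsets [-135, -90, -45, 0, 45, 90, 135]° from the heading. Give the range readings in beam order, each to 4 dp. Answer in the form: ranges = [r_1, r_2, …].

beam 1: φ=-135°, α=165°
  d=(-0.9659,0.2588)  start (1,1)  tX=0.3623 tY=3.2841  stride 1/|dx|=1.0353 1/|dy|=3.8637
    cross x-line → (0,1), t=0.3623 (wall)
  → r_1 = 0.3623
beam 2: φ=-90°, α=210°
  d=(-0.8660,-0.5000)  start (1,1)  tX=0.4041 tY=0.3000  stride 1/|dx|=1.1547 1/|dy|=2.0000
    cross y-line → (1,0), t=0.3000 (wall)
  → r_2 = 0.3000
beam 3: φ=-45°, α=255°
  d=(-0.2588,-0.9659)  start (1,1)  tX=1.3523 tY=0.1553  stride 1/|dx|=3.8637 1/|dy|=1.0353
    cross y-line → (1,0), t=0.1553 (wall)
  → r_3 = 0.1553
beam 4: φ=0°, α=300°
  d=(0.5000,-0.8660)  start (1,1)  tX=1.3000 tY=0.1732  stride 1/|dx|=2.0000 1/|dy|=1.1547
    cross y-line → (1,0), t=0.1732 (wall)
  → r_4 = 0.1732
beam 5: φ=45°, α=345°
  d=(0.9659,-0.2588)  start (1,1)  tX=0.6729 tY=0.5796  stride 1/|dx|=1.0353 1/|dy|=3.8637
    cross y-line → (1,0), t=0.5796 (wall)
  → r_5 = 0.5796
beam 6: φ=90°, α=30°
  d=(0.8660,0.5000)  start (1,1)  tX=0.7506 tY=1.7000  stride 1/|dx|=1.1547 1/|dy|=2.0000
    cross x-line → (2,1), t=0.7506 (wall)
  → r_6 = 0.7506
beam 7: φ=135°, α=75°
  d=(0.2588,0.9659)  start (1,1)  tX=2.5114 tY=0.8800  stride 1/|dx|=3.8637 1/|dy|=1.0353
    cross y-line → (1,2), t=0.8800
    cross y-line → (1,3), t=1.9153
    cross x-line → (2,3), t=2.5114 (wall)
  → r_7 = 2.5114

ranges = [0.3623, 0.3000, 0.1553, 0.1732, 0.5796, 0.7506, 2.5114]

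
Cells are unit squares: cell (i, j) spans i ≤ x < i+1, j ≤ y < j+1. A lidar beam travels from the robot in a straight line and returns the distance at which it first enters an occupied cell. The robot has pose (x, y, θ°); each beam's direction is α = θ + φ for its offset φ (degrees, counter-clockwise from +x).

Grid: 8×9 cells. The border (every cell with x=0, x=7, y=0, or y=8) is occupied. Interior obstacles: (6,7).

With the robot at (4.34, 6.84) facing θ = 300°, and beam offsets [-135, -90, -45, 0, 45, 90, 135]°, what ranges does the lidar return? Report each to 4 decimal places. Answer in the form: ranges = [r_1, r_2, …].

ranges = [3.4578, 3.8567, 6.0460, 5.3200, 2.7538, 1.9168, 1.2009]

beam 1: φ=-135°, α=165°
  cosα=-0.9659 sinα=0.2588 | (4,6) | tMaxX 0.3520 tMaxY 0.6182 | tΔX 1.0353 tΔY 3.8637
    t=0.3520 [x] (3,6)
    t=0.6182 [y] (3,7)
    t=1.3873 [x] (2,7)
    t=2.4225 [x] (1,7)
    t=3.4578 [x] (0,7) — stop
  → r_1 = 3.4578
beam 2: φ=-90°, α=210°
  cosα=-0.8660 sinα=-0.5000 | (4,6) | tMaxX 0.3926 tMaxY 1.6800 | tΔX 1.1547 tΔY 2.0000
    t=0.3926 [x] (3,6)
    t=1.5473 [x] (2,6)
    t=1.6800 [y] (2,5)
    t=2.7020 [x] (1,5)
    t=3.6800 [y] (1,4)
    t=3.8567 [x] (0,4) — stop
  → r_2 = 3.8567
beam 3: φ=-45°, α=255°
  cosα=-0.2588 sinα=-0.9659 | (4,6) | tMaxX 1.3137 tMaxY 0.8696 | tΔX 3.8637 tΔY 1.0353
    t=0.8696 [y] (4,5)
    t=1.3137 [x] (3,5)
    t=1.9049 [y] (3,4)
    t=2.9402 [y] (3,3)
    t=3.9755 [y] (3,2)
    t=5.0107 [y] (3,1)
    t=5.1774 [x] (2,1)
    t=6.0460 [y] (2,0) — stop
  → r_3 = 6.0460
beam 4: φ=0°, α=300°
  cosα=0.5000 sinα=-0.8660 | (4,6) | tMaxX 1.3200 tMaxY 0.9699 | tΔX 2.0000 tΔY 1.1547
    t=0.9699 [y] (4,5)
    t=1.3200 [x] (5,5)
    t=2.1246 [y] (5,4)
    t=3.2793 [y] (5,3)
    t=3.3200 [x] (6,3)
    t=4.4341 [y] (6,2)
    t=5.3200 [x] (7,2) — stop
  → r_4 = 5.3200
beam 5: φ=45°, α=345°
  cosα=0.9659 sinα=-0.2588 | (4,6) | tMaxX 0.6833 tMaxY 3.2455 | tΔX 1.0353 tΔY 3.8637
    t=0.6833 [x] (5,6)
    t=1.7186 [x] (6,6)
    t=2.7538 [x] (7,6) — stop
  → r_5 = 2.7538
beam 6: φ=90°, α=30°
  cosα=0.8660 sinα=0.5000 | (4,6) | tMaxX 0.7621 tMaxY 0.3200 | tΔX 1.1547 tΔY 2.0000
    t=0.3200 [y] (4,7)
    t=0.7621 [x] (5,7)
    t=1.9168 [x] (6,7) — stop
  → r_6 = 1.9168
beam 7: φ=135°, α=75°
  cosα=0.2588 sinα=0.9659 | (4,6) | tMaxX 2.5500 tMaxY 0.1656 | tΔX 3.8637 tΔY 1.0353
    t=0.1656 [y] (4,7)
    t=1.2009 [y] (4,8) — stop
  → r_7 = 1.2009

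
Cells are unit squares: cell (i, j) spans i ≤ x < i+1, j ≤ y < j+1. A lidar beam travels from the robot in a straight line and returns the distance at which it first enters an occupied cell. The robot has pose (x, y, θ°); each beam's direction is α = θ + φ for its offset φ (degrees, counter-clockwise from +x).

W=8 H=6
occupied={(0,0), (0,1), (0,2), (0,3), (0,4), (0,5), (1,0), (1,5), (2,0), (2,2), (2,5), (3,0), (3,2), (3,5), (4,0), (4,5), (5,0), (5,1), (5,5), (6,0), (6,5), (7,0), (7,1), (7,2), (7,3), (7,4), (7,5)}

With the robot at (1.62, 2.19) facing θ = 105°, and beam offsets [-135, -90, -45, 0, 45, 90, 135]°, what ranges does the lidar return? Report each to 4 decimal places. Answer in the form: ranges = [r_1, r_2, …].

ranges = [2.3800, 0.3934, 0.7600, 2.3955, 0.7159, 0.6419, 1.2400]

beam 1: φ=-135°, α=330°
  dir = (cos 330°, sin 330°) = (0.8660, -0.5000); from cell (1,2)
  next x-line at t=0.4388, next y-line at t=0.3800; Δt_x=1.1547, Δt_y=2.0000
    y: enter (1,1) at t=0.3800
    x: enter (2,1) at t=0.4388
    x: enter (3,1) at t=1.5935
    y: enter (3,0) at t=2.3800 ← occupied
  → r_1 = 2.3800
beam 2: φ=-90°, α=15°
  dir = (cos 15°, sin 15°) = (0.9659, 0.2588); from cell (1,2)
  next x-line at t=0.3934, next y-line at t=3.1296; Δt_x=1.0353, Δt_y=3.8637
    x: enter (2,2) at t=0.3934 ← occupied
  → r_2 = 0.3934
beam 3: φ=-45°, α=60°
  dir = (cos 60°, sin 60°) = (0.5000, 0.8660); from cell (1,2)
  next x-line at t=0.7600, next y-line at t=0.9353; Δt_x=2.0000, Δt_y=1.1547
    x: enter (2,2) at t=0.7600 ← occupied
  → r_3 = 0.7600
beam 4: φ=0°, α=105°
  dir = (cos 105°, sin 105°) = (-0.2588, 0.9659); from cell (1,2)
  next x-line at t=2.3955, next y-line at t=0.8386; Δt_x=3.8637, Δt_y=1.0353
    y: enter (1,3) at t=0.8386
    y: enter (1,4) at t=1.8738
    x: enter (0,4) at t=2.3955 ← occupied
  → r_4 = 2.3955
beam 5: φ=45°, α=150°
  dir = (cos 150°, sin 150°) = (-0.8660, 0.5000); from cell (1,2)
  next x-line at t=0.7159, next y-line at t=1.6200; Δt_x=1.1547, Δt_y=2.0000
    x: enter (0,2) at t=0.7159 ← occupied
  → r_5 = 0.7159
beam 6: φ=90°, α=195°
  dir = (cos 195°, sin 195°) = (-0.9659, -0.2588); from cell (1,2)
  next x-line at t=0.6419, next y-line at t=0.7341; Δt_x=1.0353, Δt_y=3.8637
    x: enter (0,2) at t=0.6419 ← occupied
  → r_6 = 0.6419
beam 7: φ=135°, α=240°
  dir = (cos 240°, sin 240°) = (-0.5000, -0.8660); from cell (1,2)
  next x-line at t=1.2400, next y-line at t=0.2194; Δt_x=2.0000, Δt_y=1.1547
    y: enter (1,1) at t=0.2194
    x: enter (0,1) at t=1.2400 ← occupied
  → r_7 = 1.2400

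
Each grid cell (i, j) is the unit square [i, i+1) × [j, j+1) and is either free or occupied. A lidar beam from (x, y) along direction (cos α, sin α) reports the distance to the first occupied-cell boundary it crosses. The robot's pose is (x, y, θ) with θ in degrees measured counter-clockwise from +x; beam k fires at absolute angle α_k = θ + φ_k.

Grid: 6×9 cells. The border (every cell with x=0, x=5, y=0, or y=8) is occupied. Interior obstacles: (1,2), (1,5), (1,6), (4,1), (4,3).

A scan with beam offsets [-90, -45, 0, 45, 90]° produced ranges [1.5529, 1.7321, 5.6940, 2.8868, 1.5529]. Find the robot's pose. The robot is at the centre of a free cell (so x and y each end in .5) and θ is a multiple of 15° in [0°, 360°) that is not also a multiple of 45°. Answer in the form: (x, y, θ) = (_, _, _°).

The pose lattice has 23·16 = 368 candidates. Test each by forward raycasting.
  (1.5, 7.5, 240°): beam 1 = 0.5774 ≠ 1.5529 ✗
  (4.5, 5.5, 120°): beam 1 = 0.5774 ≠ 1.5529 ✗
  (1.5, 1.5, 285°): beam 1 = 0.5176 ≠ 1.5529 ✗
  (2.5, 2.5, 240°): beam 1 = 0.5774 ≠ 1.5529 ✗
  …
  (3.5, 6.5, 255°): r_1=1.5529, r_2=1.7321, r_3=5.6940, r_4=2.8868, r_5=1.5529 — all match ✓
No second candidate reproduces the full scan.

(x, y, θ) = (3.5, 6.5, 255°)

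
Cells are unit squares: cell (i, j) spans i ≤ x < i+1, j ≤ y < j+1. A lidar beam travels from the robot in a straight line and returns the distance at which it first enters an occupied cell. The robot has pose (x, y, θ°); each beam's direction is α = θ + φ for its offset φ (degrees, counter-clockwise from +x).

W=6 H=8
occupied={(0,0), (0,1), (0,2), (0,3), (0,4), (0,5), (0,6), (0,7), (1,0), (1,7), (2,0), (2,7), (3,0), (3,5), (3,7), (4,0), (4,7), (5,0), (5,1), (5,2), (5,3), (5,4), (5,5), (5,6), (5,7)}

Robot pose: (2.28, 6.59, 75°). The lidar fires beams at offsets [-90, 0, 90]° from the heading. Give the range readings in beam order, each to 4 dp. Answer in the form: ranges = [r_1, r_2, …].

beam 1: φ=-90°, α=345°
  cosα=0.9659 sinα=-0.2588 | (2,6) | tMaxX 0.7454 tMaxY 2.2796 | tΔX 1.0353 tΔY 3.8637
    t=0.7454 [x] (3,6)
    t=1.7807 [x] (4,6)
    t=2.2796 [y] (4,5)
    t=2.8160 [x] (5,5) — stop
  → r_1 = 2.8160
beam 2: φ=0°, α=75°
  cosα=0.2588 sinα=0.9659 | (2,6) | tMaxX 2.7819 tMaxY 0.4245 | tΔX 3.8637 tΔY 1.0353
    t=0.4245 [y] (2,7) — stop
  → r_2 = 0.4245
beam 3: φ=90°, α=165°
  cosα=-0.9659 sinα=0.2588 | (2,6) | tMaxX 0.2899 tMaxY 1.5841 | tΔX 1.0353 tΔY 3.8637
    t=0.2899 [x] (1,6)
    t=1.3252 [x] (0,6) — stop
  → r_3 = 1.3252

ranges = [2.8160, 0.4245, 1.3252]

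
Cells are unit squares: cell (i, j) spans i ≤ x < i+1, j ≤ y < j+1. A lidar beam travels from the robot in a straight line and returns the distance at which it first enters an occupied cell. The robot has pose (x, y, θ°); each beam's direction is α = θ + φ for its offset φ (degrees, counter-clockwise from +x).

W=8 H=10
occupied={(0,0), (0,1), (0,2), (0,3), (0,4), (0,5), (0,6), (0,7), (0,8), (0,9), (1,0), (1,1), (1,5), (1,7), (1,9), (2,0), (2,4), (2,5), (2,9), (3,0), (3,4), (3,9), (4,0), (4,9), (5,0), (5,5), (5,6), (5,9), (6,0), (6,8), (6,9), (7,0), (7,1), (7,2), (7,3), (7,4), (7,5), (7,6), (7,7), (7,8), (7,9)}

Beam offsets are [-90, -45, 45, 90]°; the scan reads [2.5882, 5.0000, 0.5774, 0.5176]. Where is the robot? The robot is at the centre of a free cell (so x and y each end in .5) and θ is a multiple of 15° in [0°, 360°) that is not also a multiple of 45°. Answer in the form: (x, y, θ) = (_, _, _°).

(x, y, θ) = (2.5, 3.5, 15°)

The pose lattice has 39·16 = 624 candidates. Test each by forward raycasting.
  (5.5, 2.5, 300°): beam 1 = 3.0000 ≠ 2.5882 ✗
  (4.5, 6.5, 195°): beam 2 = 2.8868 ≠ 5.0000 ✗
  (5.5, 8.5, 30°): beam 1 = 3.0000 ≠ 2.5882 ✗
  (4.5, 1.5, 120°): beam 1 = 2.8868 ≠ 2.5882 ✗
  (4.5, 8.5, 120°): beam 1 = 1.0000 ≠ 2.5882 ✗
  …
  (2.5, 3.5, 15°): r_1=2.5882, r_2=5.0000, r_3=0.5774, r_4=0.5176 — all match ✓
Unique over the lattice → pose = (2.5, 3.5, 15°).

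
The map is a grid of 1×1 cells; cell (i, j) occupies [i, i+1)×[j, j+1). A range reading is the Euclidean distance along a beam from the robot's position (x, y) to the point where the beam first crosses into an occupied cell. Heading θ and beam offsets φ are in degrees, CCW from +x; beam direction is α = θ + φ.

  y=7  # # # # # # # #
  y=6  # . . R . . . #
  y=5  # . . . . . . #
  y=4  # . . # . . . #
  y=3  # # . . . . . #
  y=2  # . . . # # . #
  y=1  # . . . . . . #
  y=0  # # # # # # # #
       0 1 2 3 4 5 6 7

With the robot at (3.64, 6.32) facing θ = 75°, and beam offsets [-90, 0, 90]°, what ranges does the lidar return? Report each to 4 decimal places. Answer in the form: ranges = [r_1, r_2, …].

beam 1: φ=-90°, α=345°
  cosα=0.9659 sinα=-0.2588 | (3,6) | tMaxX 0.3727 tMaxY 1.2364 | tΔX 1.0353 tΔY 3.8637
    t=0.3727 [x] (4,6)
    t=1.2364 [y] (4,5)
    t=1.4080 [x] (5,5)
    t=2.4433 [x] (6,5)
    t=3.4785 [x] (7,5) — stop
  → r_1 = 3.4785
beam 2: φ=0°, α=75°
  cosα=0.2588 sinα=0.9659 | (3,6) | tMaxX 1.3909 tMaxY 0.7040 | tΔX 3.8637 tΔY 1.0353
    t=0.7040 [y] (3,7) — stop
  → r_2 = 0.7040
beam 3: φ=90°, α=165°
  cosα=-0.9659 sinα=0.2588 | (3,6) | tMaxX 0.6626 tMaxY 2.6273 | tΔX 1.0353 tΔY 3.8637
    t=0.6626 [x] (2,6)
    t=1.6979 [x] (1,6)
    t=2.6273 [y] (1,7) — stop
  → r_3 = 2.6273

ranges = [3.4785, 0.7040, 2.6273]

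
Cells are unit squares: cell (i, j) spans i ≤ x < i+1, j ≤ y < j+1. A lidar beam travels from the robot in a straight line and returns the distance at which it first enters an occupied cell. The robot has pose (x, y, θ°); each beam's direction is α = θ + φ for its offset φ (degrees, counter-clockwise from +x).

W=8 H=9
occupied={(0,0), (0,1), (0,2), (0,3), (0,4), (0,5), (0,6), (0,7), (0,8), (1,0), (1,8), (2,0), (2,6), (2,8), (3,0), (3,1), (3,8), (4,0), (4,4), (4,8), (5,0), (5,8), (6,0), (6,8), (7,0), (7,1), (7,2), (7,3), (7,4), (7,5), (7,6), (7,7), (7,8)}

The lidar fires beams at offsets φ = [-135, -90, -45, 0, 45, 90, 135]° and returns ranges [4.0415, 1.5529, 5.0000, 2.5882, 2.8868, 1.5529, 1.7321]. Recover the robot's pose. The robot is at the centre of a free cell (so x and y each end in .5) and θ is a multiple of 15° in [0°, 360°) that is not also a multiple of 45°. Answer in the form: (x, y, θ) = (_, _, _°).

(x, y, θ) = (4.5, 6.5, 345°)

Candidates: 39 free-cell centres × 16 headings = 624 poses. Raycast each; keep the one whose scan matches to 4 dp.
  (1.5, 2.5, 60°): beam 1 = 1.5529 ≠ 4.0415 ✗
  (1.5, 4.5, 345°): beam 1 = 0.5774 ≠ 4.0415 ✗
  (5.5, 5.5, 345°): beam 1 = 1.0000 ≠ 4.0415 ✗
  (3.5, 3.5, 150°): beam 1 = 3.6235 ≠ 4.0415 ✗
  …
  (4.5, 6.5, 345°): r_1=4.0415, r_2=1.5529, r_3=5.0000, r_4=2.5882, r_5=2.8868, r_6=1.5529, r_7=1.7321 — all match ✓
Only this pose fits every beam.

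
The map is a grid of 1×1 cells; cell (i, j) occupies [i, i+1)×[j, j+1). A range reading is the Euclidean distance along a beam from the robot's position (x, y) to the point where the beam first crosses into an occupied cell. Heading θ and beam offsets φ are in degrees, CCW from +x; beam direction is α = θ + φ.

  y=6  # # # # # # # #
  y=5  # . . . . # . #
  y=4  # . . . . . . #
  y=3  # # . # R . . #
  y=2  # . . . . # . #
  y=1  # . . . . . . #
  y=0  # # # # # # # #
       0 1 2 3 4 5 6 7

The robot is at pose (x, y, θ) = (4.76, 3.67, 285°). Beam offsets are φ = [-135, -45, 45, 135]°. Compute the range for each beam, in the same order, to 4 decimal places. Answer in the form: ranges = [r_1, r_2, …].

beam 1: φ=-135°, α=150°
  dir = (cos 150°, sin 150°) = (-0.8660, 0.5000); from cell (4,3)
  next x-line at t=0.8776, next y-line at t=0.6600; Δt_x=1.1547, Δt_y=2.0000
    y: enter (4,4) at t=0.6600
    x: enter (3,4) at t=0.8776
    x: enter (2,4) at t=2.0323
    y: enter (2,5) at t=2.6600
    x: enter (1,5) at t=3.1870
    x: enter (0,5) at t=4.3417 ← occupied
  → r_1 = 4.3417
beam 2: φ=-45°, α=240°
  dir = (cos 240°, sin 240°) = (-0.5000, -0.8660); from cell (4,3)
  next x-line at t=1.5200, next y-line at t=0.7736; Δt_x=2.0000, Δt_y=1.1547
    y: enter (4,2) at t=0.7736
    x: enter (3,2) at t=1.5200
    y: enter (3,1) at t=1.9283
    y: enter (3,0) at t=3.0831 ← occupied
  → r_2 = 3.0831
beam 3: φ=45°, α=330°
  dir = (cos 330°, sin 330°) = (0.8660, -0.5000); from cell (4,3)
  next x-line at t=0.2771, next y-line at t=1.3400; Δt_x=1.1547, Δt_y=2.0000
    x: enter (5,3) at t=0.2771
    y: enter (5,2) at t=1.3400 ← occupied
  → r_3 = 1.3400
beam 4: φ=135°, α=60°
  dir = (cos 60°, sin 60°) = (0.5000, 0.8660); from cell (4,3)
  next x-line at t=0.4800, next y-line at t=0.3811; Δt_x=2.0000, Δt_y=1.1547
    y: enter (4,4) at t=0.3811
    x: enter (5,4) at t=0.4800
    y: enter (5,5) at t=1.5358 ← occupied
  → r_4 = 1.5358

ranges = [4.3417, 3.0831, 1.3400, 1.5358]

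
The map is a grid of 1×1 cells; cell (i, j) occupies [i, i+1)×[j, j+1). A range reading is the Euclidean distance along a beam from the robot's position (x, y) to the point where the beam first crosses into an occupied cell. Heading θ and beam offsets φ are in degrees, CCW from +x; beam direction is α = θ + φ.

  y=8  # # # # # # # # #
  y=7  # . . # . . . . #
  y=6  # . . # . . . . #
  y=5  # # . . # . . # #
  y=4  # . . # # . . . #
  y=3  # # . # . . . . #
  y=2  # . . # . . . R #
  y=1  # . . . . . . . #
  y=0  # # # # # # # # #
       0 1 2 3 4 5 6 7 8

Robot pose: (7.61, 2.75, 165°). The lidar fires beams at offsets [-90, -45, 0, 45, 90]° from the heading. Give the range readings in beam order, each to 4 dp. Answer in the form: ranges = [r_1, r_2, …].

ranges = [1.5068, 6.0622, 3.7373, 3.5000, 1.8117]

beam 1: φ=-90°, α=75°
  cosα=0.2588 sinα=0.9659 | (7,2) | tMaxX 1.5068 tMaxY 0.2588 | tΔX 3.8637 tΔY 1.0353
    t=0.2588 [y] (7,3)
    t=1.2941 [y] (7,4)
    t=1.5068 [x] (8,4) — stop
  → r_1 = 1.5068
beam 2: φ=-45°, α=120°
  cosα=-0.5000 sinα=0.8660 | (7,2) | tMaxX 1.2200 tMaxY 0.2887 | tΔX 2.0000 tΔY 1.1547
    t=0.2887 [y] (7,3)
    t=1.2200 [x] (6,3)
    t=1.4434 [y] (6,4)
    t=2.5981 [y] (6,5)
    t=3.2200 [x] (5,5)
    t=3.7528 [y] (5,6)
    t=4.9075 [y] (5,7)
    t=5.2200 [x] (4,7)
    t=6.0622 [y] (4,8) — stop
  → r_2 = 6.0622
beam 3: φ=0°, α=165°
  cosα=-0.9659 sinα=0.2588 | (7,2) | tMaxX 0.6315 tMaxY 0.9659 | tΔX 1.0353 tΔY 3.8637
    t=0.6315 [x] (6,2)
    t=0.9659 [y] (6,3)
    t=1.6668 [x] (5,3)
    t=2.7021 [x] (4,3)
    t=3.7373 [x] (3,3) — stop
  → r_3 = 3.7373
beam 4: φ=45°, α=210°
  cosα=-0.8660 sinα=-0.5000 | (7,2) | tMaxX 0.7044 tMaxY 1.5000 | tΔX 1.1547 tΔY 2.0000
    t=0.7044 [x] (6,2)
    t=1.5000 [y] (6,1)
    t=1.8591 [x] (5,1)
    t=3.0138 [x] (4,1)
    t=3.5000 [y] (4,0) — stop
  → r_4 = 3.5000
beam 5: φ=90°, α=255°
  cosα=-0.2588 sinα=-0.9659 | (7,2) | tMaxX 2.3569 tMaxY 0.7765 | tΔX 3.8637 tΔY 1.0353
    t=0.7765 [y] (7,1)
    t=1.8117 [y] (7,0) — stop
  → r_5 = 1.8117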